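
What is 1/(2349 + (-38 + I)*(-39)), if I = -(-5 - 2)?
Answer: 1/3558 ≈ 0.00028106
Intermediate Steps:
I = 7 (I = -1*(-7) = 7)
1/(2349 + (-38 + I)*(-39)) = 1/(2349 + (-38 + 7)*(-39)) = 1/(2349 - 31*(-39)) = 1/(2349 + 1209) = 1/3558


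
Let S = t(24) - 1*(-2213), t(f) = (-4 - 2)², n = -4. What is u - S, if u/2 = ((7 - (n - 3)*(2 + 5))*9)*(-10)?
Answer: -12329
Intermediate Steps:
t(f) = 36 (t(f) = (-6)² = 36)
S = 2249 (S = 36 - 1*(-2213) = 36 + 2213 = 2249)
u = -10080 (u = 2*(((7 - (-4 - 3)*(2 + 5))*9)*(-10)) = 2*(((7 - (-7)*7)*9)*(-10)) = 2*(((7 - 1*(-49))*9)*(-10)) = 2*(((7 + 49)*9)*(-10)) = 2*((56*9)*(-10)) = 2*(504*(-10)) = 2*(-5040) = -10080)
u - S = -10080 - 1*2249 = -10080 - 2249 = -12329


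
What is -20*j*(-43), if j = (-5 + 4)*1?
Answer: -860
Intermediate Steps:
j = -1 (j = -1*1 = -1)
-20*j*(-43) = -20*(-1)*(-43) = 20*(-43) = -860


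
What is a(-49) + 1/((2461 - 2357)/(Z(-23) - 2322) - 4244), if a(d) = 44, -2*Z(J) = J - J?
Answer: 216801623/4927336 ≈ 44.000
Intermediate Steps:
Z(J) = 0 (Z(J) = -(J - J)/2 = -1/2*0 = 0)
a(-49) + 1/((2461 - 2357)/(Z(-23) - 2322) - 4244) = 44 + 1/((2461 - 2357)/(0 - 2322) - 4244) = 44 + 1/(104/(-2322) - 4244) = 44 + 1/(104*(-1/2322) - 4244) = 44 + 1/(-52/1161 - 4244) = 44 + 1/(-4927336/1161) = 44 - 1161/4927336 = 216801623/4927336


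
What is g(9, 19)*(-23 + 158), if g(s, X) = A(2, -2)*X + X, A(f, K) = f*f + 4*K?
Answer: -7695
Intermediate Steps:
A(f, K) = f² + 4*K
g(s, X) = -3*X (g(s, X) = (2² + 4*(-2))*X + X = (4 - 8)*X + X = -4*X + X = -3*X)
g(9, 19)*(-23 + 158) = (-3*19)*(-23 + 158) = -57*135 = -7695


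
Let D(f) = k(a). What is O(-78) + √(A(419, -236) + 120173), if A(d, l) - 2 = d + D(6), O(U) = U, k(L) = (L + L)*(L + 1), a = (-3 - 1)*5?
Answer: -78 + √121354 ≈ 270.36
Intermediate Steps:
a = -20 (a = -4*5 = -20)
k(L) = 2*L*(1 + L) (k(L) = (2*L)*(1 + L) = 2*L*(1 + L))
D(f) = 760 (D(f) = 2*(-20)*(1 - 20) = 2*(-20)*(-19) = 760)
A(d, l) = 762 + d (A(d, l) = 2 + (d + 760) = 2 + (760 + d) = 762 + d)
O(-78) + √(A(419, -236) + 120173) = -78 + √((762 + 419) + 120173) = -78 + √(1181 + 120173) = -78 + √121354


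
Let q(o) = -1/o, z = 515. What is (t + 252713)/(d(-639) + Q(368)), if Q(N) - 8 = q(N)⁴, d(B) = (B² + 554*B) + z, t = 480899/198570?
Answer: 460157664493956923392/99851943441729553365 ≈ 4.6084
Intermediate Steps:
t = 480899/198570 (t = 480899*(1/198570) = 480899/198570 ≈ 2.4218)
d(B) = 515 + B² + 554*B (d(B) = (B² + 554*B) + 515 = 515 + B² + 554*B)
Q(N) = 8 + N⁻⁴ (Q(N) = 8 + (-1/N)⁴ = 8 + N⁻⁴)
(t + 252713)/(d(-639) + Q(368)) = (480899/198570 + 252713)/((515 + (-639)² + 554*(-639)) + (8 + 368⁻⁴)) = 50181701309/(198570*((515 + 408321 - 354006) + (8 + 1/18339659776))) = 50181701309/(198570*(54830 + 146717278209/18339659776)) = 50181701309/(198570*(1005710262796289/18339659776)) = (50181701309/198570)*(18339659776/1005710262796289) = 460157664493956923392/99851943441729553365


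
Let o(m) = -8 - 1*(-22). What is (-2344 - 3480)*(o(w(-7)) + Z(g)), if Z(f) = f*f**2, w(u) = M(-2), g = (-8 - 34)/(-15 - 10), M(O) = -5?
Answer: -1705488512/15625 ≈ -1.0915e+5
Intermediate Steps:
g = 42/25 (g = -42/(-25) = -42*(-1/25) = 42/25 ≈ 1.6800)
w(u) = -5
o(m) = 14 (o(m) = -8 + 22 = 14)
Z(f) = f**3
(-2344 - 3480)*(o(w(-7)) + Z(g)) = (-2344 - 3480)*(14 + (42/25)**3) = -5824*(14 + 74088/15625) = -5824*292838/15625 = -1705488512/15625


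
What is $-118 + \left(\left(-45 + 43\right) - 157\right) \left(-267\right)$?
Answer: $42335$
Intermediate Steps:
$-118 + \left(\left(-45 + 43\right) - 157\right) \left(-267\right) = -118 + \left(-2 - 157\right) \left(-267\right) = -118 - -42453 = -118 + 42453 = 42335$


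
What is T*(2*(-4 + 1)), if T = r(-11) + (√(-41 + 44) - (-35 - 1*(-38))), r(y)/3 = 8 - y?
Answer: -324 - 6*√3 ≈ -334.39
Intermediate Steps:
r(y) = 24 - 3*y (r(y) = 3*(8 - y) = 24 - 3*y)
T = 54 + √3 (T = (24 - 3*(-11)) + (√(-41 + 44) - (-35 - 1*(-38))) = (24 + 33) + (√3 - (-35 + 38)) = 57 + (√3 - 1*3) = 57 + (√3 - 3) = 57 + (-3 + √3) = 54 + √3 ≈ 55.732)
T*(2*(-4 + 1)) = (54 + √3)*(2*(-4 + 1)) = (54 + √3)*(2*(-3)) = (54 + √3)*(-6) = -324 - 6*√3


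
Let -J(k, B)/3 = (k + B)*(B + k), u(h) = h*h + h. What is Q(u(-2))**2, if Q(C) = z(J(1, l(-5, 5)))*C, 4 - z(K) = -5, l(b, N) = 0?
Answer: 324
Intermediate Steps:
u(h) = h + h**2 (u(h) = h**2 + h = h + h**2)
J(k, B) = -3*(B + k)**2 (J(k, B) = -3*(k + B)*(B + k) = -3*(B + k)*(B + k) = -3*(B + k)**2)
z(K) = 9 (z(K) = 4 - 1*(-5) = 4 + 5 = 9)
Q(C) = 9*C
Q(u(-2))**2 = (9*(-2*(1 - 2)))**2 = (9*(-2*(-1)))**2 = (9*2)**2 = 18**2 = 324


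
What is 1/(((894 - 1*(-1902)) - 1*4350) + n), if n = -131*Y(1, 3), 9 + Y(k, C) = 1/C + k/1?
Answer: -3/1649 ≈ -0.0018193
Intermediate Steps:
Y(k, C) = -9 + k + 1/C (Y(k, C) = -9 + (1/C + k/1) = -9 + (1/C + k*1) = -9 + (1/C + k) = -9 + (k + 1/C) = -9 + k + 1/C)
n = 3013/3 (n = -131*(-9 + 1 + 1/3) = -131*(-9 + 1 + ⅓) = -131*(-23/3) = 3013/3 ≈ 1004.3)
1/(((894 - 1*(-1902)) - 1*4350) + n) = 1/(((894 - 1*(-1902)) - 1*4350) + 3013/3) = 1/(((894 + 1902) - 4350) + 3013/3) = 1/((2796 - 4350) + 3013/3) = 1/(-1554 + 3013/3) = 1/(-1649/3) = -3/1649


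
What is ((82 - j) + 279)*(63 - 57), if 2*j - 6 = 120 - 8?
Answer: 1812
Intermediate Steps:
j = 59 (j = 3 + (120 - 8)/2 = 3 + (1/2)*112 = 3 + 56 = 59)
((82 - j) + 279)*(63 - 57) = ((82 - 1*59) + 279)*(63 - 57) = ((82 - 59) + 279)*6 = (23 + 279)*6 = 302*6 = 1812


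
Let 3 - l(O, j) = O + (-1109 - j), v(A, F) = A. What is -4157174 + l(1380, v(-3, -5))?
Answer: -4157445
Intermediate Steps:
l(O, j) = 1112 + j - O (l(O, j) = 3 - (O + (-1109 - j)) = 3 - (-1109 + O - j) = 3 + (1109 + j - O) = 1112 + j - O)
-4157174 + l(1380, v(-3, -5)) = -4157174 + (1112 - 3 - 1*1380) = -4157174 + (1112 - 3 - 1380) = -4157174 - 271 = -4157445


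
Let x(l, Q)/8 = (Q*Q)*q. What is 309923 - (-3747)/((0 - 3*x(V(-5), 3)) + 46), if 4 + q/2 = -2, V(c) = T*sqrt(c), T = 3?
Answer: 817580621/2638 ≈ 3.0992e+5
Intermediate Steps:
V(c) = 3*sqrt(c)
q = -12 (q = -8 + 2*(-2) = -8 - 4 = -12)
x(l, Q) = -96*Q**2 (x(l, Q) = 8*((Q*Q)*(-12)) = 8*(Q**2*(-12)) = 8*(-12*Q**2) = -96*Q**2)
309923 - (-3747)/((0 - 3*x(V(-5), 3)) + 46) = 309923 - (-3747)/((0 - (-288)*3**2) + 46) = 309923 - (-3747)/((0 - (-288)*9) + 46) = 309923 - (-3747)/((0 - 3*(-864)) + 46) = 309923 - (-3747)/((0 + 2592) + 46) = 309923 - (-3747)/(2592 + 46) = 309923 - (-3747)/2638 = 309923 - 1*(-3747/2638) = 309923 + 3747/2638 = 817580621/2638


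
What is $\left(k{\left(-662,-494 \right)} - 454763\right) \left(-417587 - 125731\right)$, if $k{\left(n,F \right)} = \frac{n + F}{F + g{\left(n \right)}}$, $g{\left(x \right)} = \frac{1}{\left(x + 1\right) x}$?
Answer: $\frac{17803366097597064194}{72055169} \approx 2.4708 \cdot 10^{11}$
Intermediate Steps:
$g{\left(x \right)} = \frac{1}{x \left(1 + x\right)}$ ($g{\left(x \right)} = \frac{1}{\left(1 + x\right) x} = \frac{1}{x \left(1 + x\right)}$)
$k{\left(n,F \right)} = \frac{F + n}{F + \frac{1}{n \left(1 + n\right)}}$ ($k{\left(n,F \right)} = \frac{n + F}{F + \frac{1}{n \left(1 + n\right)}} = \frac{F + n}{F + \frac{1}{n \left(1 + n\right)}}$)
$\left(k{\left(-662,-494 \right)} - 454763\right) \left(-417587 - 125731\right) = \left(- \frac{662 \left(1 - 662\right) \left(-494 - 662\right)}{1 - - 327028 \left(1 - 662\right)} - 454763\right) \left(-417587 - 125731\right) = \left(\left(-662\right) \frac{1}{1 - \left(-327028\right) \left(-661\right)} \left(-661\right) \left(-1156\right) - 454763\right) \left(-543318\right) = \left(\left(-662\right) \frac{1}{1 - 216165508} \left(-661\right) \left(-1156\right) - 454763\right) \left(-543318\right) = \left(\left(-662\right) \frac{1}{-216165507} \left(-661\right) \left(-1156\right) - 454763\right) \left(-543318\right) = \left(\left(-662\right) \left(- \frac{1}{216165507}\right) \left(-661\right) \left(-1156\right) - 454763\right) \left(-543318\right) = \left(\frac{505844792}{216165507} - 454763\right) \left(-543318\right) = \left(- \frac{98303568615049}{216165507}\right) \left(-543318\right) = \frac{17803366097597064194}{72055169}$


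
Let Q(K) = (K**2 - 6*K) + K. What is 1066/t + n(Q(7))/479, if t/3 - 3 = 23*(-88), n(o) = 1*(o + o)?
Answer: -340850/2904177 ≈ -0.11737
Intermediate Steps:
Q(K) = K**2 - 5*K
n(o) = 2*o (n(o) = 1*(2*o) = 2*o)
t = -6063 (t = 9 + 3*(23*(-88)) = 9 + 3*(-2024) = 9 - 6072 = -6063)
1066/t + n(Q(7))/479 = 1066/(-6063) + (2*(7*(-5 + 7)))/479 = 1066*(-1/6063) + (2*(7*2))*(1/479) = -1066/6063 + (2*14)*(1/479) = -1066/6063 + 28*(1/479) = -1066/6063 + 28/479 = -340850/2904177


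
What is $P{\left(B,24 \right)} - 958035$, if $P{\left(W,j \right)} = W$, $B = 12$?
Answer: $-958023$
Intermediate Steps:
$P{\left(B,24 \right)} - 958035 = 12 - 958035 = -958023$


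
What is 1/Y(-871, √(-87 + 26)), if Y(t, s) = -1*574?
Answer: -1/574 ≈ -0.0017422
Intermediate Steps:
Y(t, s) = -574
1/Y(-871, √(-87 + 26)) = 1/(-574) = -1/574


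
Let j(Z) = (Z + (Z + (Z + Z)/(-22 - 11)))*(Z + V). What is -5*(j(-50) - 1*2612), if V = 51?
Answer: 446980/33 ≈ 13545.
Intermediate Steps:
j(Z) = 64*Z*(51 + Z)/33 (j(Z) = (Z + (Z + (Z + Z)/(-22 - 11)))*(Z + 51) = (Z + (Z + (2*Z)/(-33)))*(51 + Z) = (Z + (Z + (2*Z)*(-1/33)))*(51 + Z) = (Z + (Z - 2*Z/33))*(51 + Z) = (Z + 31*Z/33)*(51 + Z) = (64*Z/33)*(51 + Z) = 64*Z*(51 + Z)/33)
-5*(j(-50) - 1*2612) = -5*((64/33)*(-50)*(51 - 50) - 1*2612) = -5*((64/33)*(-50)*1 - 2612) = -5*(-3200/33 - 2612) = -5*(-89396/33) = 446980/33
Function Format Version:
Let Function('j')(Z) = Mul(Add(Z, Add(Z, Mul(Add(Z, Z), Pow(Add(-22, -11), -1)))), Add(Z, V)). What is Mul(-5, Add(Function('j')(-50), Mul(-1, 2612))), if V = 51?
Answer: Rational(446980, 33) ≈ 13545.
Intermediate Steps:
Function('j')(Z) = Mul(Rational(64, 33), Z, Add(51, Z)) (Function('j')(Z) = Mul(Add(Z, Add(Z, Mul(Add(Z, Z), Pow(Add(-22, -11), -1)))), Add(Z, 51)) = Mul(Add(Z, Add(Z, Mul(Mul(2, Z), Pow(-33, -1)))), Add(51, Z)) = Mul(Add(Z, Add(Z, Mul(Mul(2, Z), Rational(-1, 33)))), Add(51, Z)) = Mul(Add(Z, Add(Z, Mul(Rational(-2, 33), Z))), Add(51, Z)) = Mul(Add(Z, Mul(Rational(31, 33), Z)), Add(51, Z)) = Mul(Mul(Rational(64, 33), Z), Add(51, Z)) = Mul(Rational(64, 33), Z, Add(51, Z)))
Mul(-5, Add(Function('j')(-50), Mul(-1, 2612))) = Mul(-5, Add(Mul(Rational(64, 33), -50, Add(51, -50)), Mul(-1, 2612))) = Mul(-5, Add(Mul(Rational(64, 33), -50, 1), -2612)) = Mul(-5, Add(Rational(-3200, 33), -2612)) = Mul(-5, Rational(-89396, 33)) = Rational(446980, 33)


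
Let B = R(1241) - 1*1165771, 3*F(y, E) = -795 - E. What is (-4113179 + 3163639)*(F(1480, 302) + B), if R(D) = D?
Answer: 3318345093980/3 ≈ 1.1061e+12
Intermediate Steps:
F(y, E) = -265 - E/3 (F(y, E) = (-795 - E)/3 = -265 - E/3)
B = -1164530 (B = 1241 - 1*1165771 = 1241 - 1165771 = -1164530)
(-4113179 + 3163639)*(F(1480, 302) + B) = (-4113179 + 3163639)*((-265 - ⅓*302) - 1164530) = -949540*((-265 - 302/3) - 1164530) = -949540*(-1097/3 - 1164530) = -949540*(-3494687/3) = 3318345093980/3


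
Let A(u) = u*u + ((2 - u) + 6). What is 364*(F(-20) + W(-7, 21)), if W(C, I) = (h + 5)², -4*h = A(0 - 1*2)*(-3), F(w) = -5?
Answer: 85631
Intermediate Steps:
A(u) = 8 + u² - u (A(u) = u² + (8 - u) = 8 + u² - u)
h = 21/2 (h = -(8 + (0 - 1*2)² - (0 - 1*2))*(-3)/4 = -(8 + (0 - 2)² - (0 - 2))*(-3)/4 = -(8 + (-2)² - 1*(-2))*(-3)/4 = -(8 + 4 + 2)*(-3)/4 = -7*(-3)/2 = -¼*(-42) = 21/2 ≈ 10.500)
W(C, I) = 961/4 (W(C, I) = (21/2 + 5)² = (31/2)² = 961/4)
364*(F(-20) + W(-7, 21)) = 364*(-5 + 961/4) = 364*(941/4) = 85631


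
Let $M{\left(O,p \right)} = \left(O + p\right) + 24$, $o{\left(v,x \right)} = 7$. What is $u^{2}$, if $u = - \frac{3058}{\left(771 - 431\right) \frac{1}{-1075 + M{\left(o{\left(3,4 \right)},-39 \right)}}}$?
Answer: $\frac{2742027992649}{28900} \approx 9.488 \cdot 10^{7}$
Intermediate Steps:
$M{\left(O,p \right)} = 24 + O + p$
$u = \frac{1655907}{170}$ ($u = - \frac{3058}{\left(771 - 431\right) \frac{1}{-1075 + \left(24 + 7 - 39\right)}} = - \frac{3058}{340 \frac{1}{-1075 - 8}} = - \frac{3058}{340 \frac{1}{-1083}} = - \frac{3058}{340 \left(- \frac{1}{1083}\right)} = - \frac{3058}{- \frac{340}{1083}} = \left(-3058\right) \left(- \frac{1083}{340}\right) = \frac{1655907}{170} \approx 9740.6$)
$u^{2} = \left(\frac{1655907}{170}\right)^{2} = \frac{2742027992649}{28900}$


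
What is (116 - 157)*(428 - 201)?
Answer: -9307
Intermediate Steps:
(116 - 157)*(428 - 201) = -41*227 = -9307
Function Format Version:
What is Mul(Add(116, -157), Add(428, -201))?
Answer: -9307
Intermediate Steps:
Mul(Add(116, -157), Add(428, -201)) = Mul(-41, 227) = -9307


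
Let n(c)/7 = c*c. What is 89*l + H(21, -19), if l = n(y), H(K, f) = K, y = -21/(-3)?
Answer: 30548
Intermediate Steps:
y = 7 (y = -21*(-⅓) = 7)
n(c) = 7*c² (n(c) = 7*(c*c) = 7*c²)
l = 343 (l = 7*7² = 7*49 = 343)
89*l + H(21, -19) = 89*343 + 21 = 30527 + 21 = 30548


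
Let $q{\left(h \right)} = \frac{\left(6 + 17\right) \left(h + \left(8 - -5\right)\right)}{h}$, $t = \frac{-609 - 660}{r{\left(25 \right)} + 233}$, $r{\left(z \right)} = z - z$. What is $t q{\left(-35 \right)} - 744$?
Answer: $- \frac{6709434}{8155} \approx -822.74$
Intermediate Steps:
$r{\left(z \right)} = 0$
$t = - \frac{1269}{233}$ ($t = \frac{-609 - 660}{0 + 233} = - \frac{1269}{233} \approx -5.4464$)
$q{\left(h \right)} = \frac{299 + 23 h}{h}$ ($q{\left(h \right)} = \frac{23 \left(h + \left(8 + 5\right)\right)}{h} = \frac{23 \left(h + 13\right)}{h} = \frac{23 \left(13 + h\right)}{h} = \frac{299 + 23 h}{h}$)
$t q{\left(-35 \right)} - 744 = - \frac{1269 \left(23 + \frac{299}{-35}\right)}{233} - 744 = - \frac{1269 \left(23 + 299 \left(- \frac{1}{35}\right)\right)}{233} - 744 = - \frac{1269 \left(23 - \frac{299}{35}\right)}{233} - 744 = \left(- \frac{1269}{233}\right) \frac{506}{35} - 744 = - \frac{642114}{8155} - 744 = - \frac{6709434}{8155}$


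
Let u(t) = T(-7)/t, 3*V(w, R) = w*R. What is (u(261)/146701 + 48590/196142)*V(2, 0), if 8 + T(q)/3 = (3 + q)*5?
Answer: 0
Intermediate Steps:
V(w, R) = R*w/3 (V(w, R) = (w*R)/3 = (R*w)/3 = R*w/3)
T(q) = 21 + 15*q (T(q) = -24 + 3*((3 + q)*5) = -24 + 3*(15 + 5*q) = -24 + (45 + 15*q) = 21 + 15*q)
u(t) = -84/t (u(t) = (21 + 15*(-7))/t = (21 - 105)/t = -84/t)
(u(261)/146701 + 48590/196142)*V(2, 0) = (-84/261/146701 + 48590/196142)*((1/3)*0*2) = (-84*1/261*(1/146701) + 48590*(1/196142))*0 = (-28/87*1/146701 + 24295/98071)*0 = (-28/12762987 + 24295/98071)*0 = (310074023177/1251678898077)*0 = 0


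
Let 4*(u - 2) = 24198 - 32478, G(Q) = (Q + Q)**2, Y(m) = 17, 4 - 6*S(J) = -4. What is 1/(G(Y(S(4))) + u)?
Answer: -1/912 ≈ -0.0010965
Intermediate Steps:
S(J) = 4/3 (S(J) = 2/3 - 1/6*(-4) = 2/3 + 2/3 = 4/3)
G(Q) = 4*Q**2 (G(Q) = (2*Q)**2 = 4*Q**2)
u = -2068 (u = 2 + (24198 - 32478)/4 = 2 + (1/4)*(-8280) = 2 - 2070 = -2068)
1/(G(Y(S(4))) + u) = 1/(4*17**2 - 2068) = 1/(4*289 - 2068) = 1/(1156 - 2068) = 1/(-912) = -1/912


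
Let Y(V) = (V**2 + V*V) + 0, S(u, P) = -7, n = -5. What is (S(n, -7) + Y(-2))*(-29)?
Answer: -29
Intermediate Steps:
Y(V) = 2*V**2 (Y(V) = (V**2 + V**2) + 0 = 2*V**2 + 0 = 2*V**2)
(S(n, -7) + Y(-2))*(-29) = (-7 + 2*(-2)**2)*(-29) = (-7 + 2*4)*(-29) = (-7 + 8)*(-29) = 1*(-29) = -29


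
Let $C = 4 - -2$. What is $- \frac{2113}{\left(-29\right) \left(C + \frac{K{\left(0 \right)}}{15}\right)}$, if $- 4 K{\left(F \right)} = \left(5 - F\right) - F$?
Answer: $\frac{25356}{2059} \approx 12.315$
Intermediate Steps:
$C = 6$ ($C = 4 + 2 = 6$)
$K{\left(F \right)} = - \frac{5}{4} + \frac{F}{2}$ ($K{\left(F \right)} = - \frac{\left(5 - F\right) - F}{4} = - \frac{5 - 2 F}{4} = - \frac{5}{4} + \frac{F}{2}$)
$- \frac{2113}{\left(-29\right) \left(C + \frac{K{\left(0 \right)}}{15}\right)} = - \frac{2113}{\left(-29\right) \left(6 + \frac{- \frac{5}{4} + \frac{1}{2} \cdot 0}{15}\right)} = - \frac{2113}{\left(-29\right) \left(6 + \left(- \frac{5}{4} + 0\right) \frac{1}{15}\right)} = - \frac{2113}{\left(-29\right) \left(6 - \frac{1}{12}\right)} = - \frac{2113}{\left(-29\right) \frac{71}{12}} = - \frac{2113}{- \frac{2059}{12}} = \left(-2113\right) \left(- \frac{12}{2059}\right) = \frac{25356}{2059}$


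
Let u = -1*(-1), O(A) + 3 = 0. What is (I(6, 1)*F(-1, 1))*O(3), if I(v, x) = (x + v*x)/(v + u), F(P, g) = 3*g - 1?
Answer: -6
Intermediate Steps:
O(A) = -3 (O(A) = -3 + 0 = -3)
u = 1
F(P, g) = -1 + 3*g
I(v, x) = (x + v*x)/(1 + v) (I(v, x) = (x + v*x)/(v + 1) = (x + v*x)/(1 + v))
(I(6, 1)*F(-1, 1))*O(3) = (1*(-1 + 3*1))*(-3) = (1*(-1 + 3))*(-3) = (1*2)*(-3) = 2*(-3) = -6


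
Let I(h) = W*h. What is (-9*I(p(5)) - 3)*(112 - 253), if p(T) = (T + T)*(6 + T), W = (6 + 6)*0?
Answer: 423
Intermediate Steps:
W = 0 (W = 12*0 = 0)
p(T) = 2*T*(6 + T) (p(T) = (2*T)*(6 + T) = 2*T*(6 + T))
I(h) = 0 (I(h) = 0*h = 0)
(-9*I(p(5)) - 3)*(112 - 253) = (-9*0 - 3)*(112 - 253) = (0 - 3)*(-141) = -3*(-141) = 423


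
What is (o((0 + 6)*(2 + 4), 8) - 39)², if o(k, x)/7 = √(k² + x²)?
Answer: 68161 - 2184*√85 ≈ 48026.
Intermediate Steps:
o(k, x) = 7*√(k² + x²)
(o((0 + 6)*(2 + 4), 8) - 39)² = (7*√(((0 + 6)*(2 + 4))² + 8²) - 39)² = (7*√((6*6)² + 64) - 39)² = (7*√(36² + 64) - 39)² = (7*√(1296 + 64) - 39)² = (7*√1360 - 39)² = (7*(4*√85) - 39)² = (28*√85 - 39)² = (-39 + 28*√85)²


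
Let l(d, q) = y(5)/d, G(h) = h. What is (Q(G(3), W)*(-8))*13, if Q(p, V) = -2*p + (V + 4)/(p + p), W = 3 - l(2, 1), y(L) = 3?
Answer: 1586/3 ≈ 528.67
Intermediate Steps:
l(d, q) = 3/d
W = 3/2 (W = 3 - 3/2 = 3/2 ≈ 1.5000)
Q(p, V) = -2*p + (4 + V)/(2*p) (Q(p, V) = -2*p + (4 + V)/((2*p)) = -2*p + (4 + V)*(1/(2*p)) = -2*p + (4 + V)/(2*p))
(Q(G(3), W)*(-8))*13 = (((½)*(4 + 3/2 - 4*3²)/3)*(-8))*13 = (((½)*(⅓)*(4 + 3/2 - 4*9))*(-8))*13 = (((½)*(⅓)*(4 + 3/2 - 36))*(-8))*13 = (((½)*(⅓)*(-61/2))*(-8))*13 = -61/12*(-8)*13 = (122/3)*13 = 1586/3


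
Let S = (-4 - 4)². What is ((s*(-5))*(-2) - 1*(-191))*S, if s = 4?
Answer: 14784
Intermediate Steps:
S = 64 (S = (-8)² = 64)
((s*(-5))*(-2) - 1*(-191))*S = ((4*(-5))*(-2) - 1*(-191))*64 = (-20*(-2) + 191)*64 = (40 + 191)*64 = 231*64 = 14784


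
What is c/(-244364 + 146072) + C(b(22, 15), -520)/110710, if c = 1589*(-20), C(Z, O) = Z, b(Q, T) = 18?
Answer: 440016632/1360238415 ≈ 0.32348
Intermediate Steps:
c = -31780
c/(-244364 + 146072) + C(b(22, 15), -520)/110710 = -31780/(-244364 + 146072) + 18/110710 = -31780/(-98292) + 18*(1/110710) = -31780*(-1/98292) + 9/55355 = 7945/24573 + 9/55355 = 440016632/1360238415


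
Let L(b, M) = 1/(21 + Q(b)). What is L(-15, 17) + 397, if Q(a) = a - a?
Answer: 8338/21 ≈ 397.05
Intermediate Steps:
Q(a) = 0
L(b, M) = 1/21 (L(b, M) = 1/(21 + 0) = 1/21)
L(-15, 17) + 397 = 1/21 + 397 = 8338/21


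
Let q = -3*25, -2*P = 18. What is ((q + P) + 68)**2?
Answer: 256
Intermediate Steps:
P = -9 (P = -1/2*18 = -9)
q = -75
((q + P) + 68)**2 = ((-75 - 9) + 68)**2 = (-84 + 68)**2 = (-16)**2 = 256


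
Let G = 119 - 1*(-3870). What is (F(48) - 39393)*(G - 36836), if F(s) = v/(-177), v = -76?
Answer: 76341738265/59 ≈ 1.2939e+9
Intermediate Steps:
F(s) = 76/177 (F(s) = -76/(-177) = -76*(-1/177) = 76/177)
G = 3989 (G = 119 + 3870 = 3989)
(F(48) - 39393)*(G - 36836) = (76/177 - 39393)*(3989 - 36836) = -6972485/177*(-32847) = 76341738265/59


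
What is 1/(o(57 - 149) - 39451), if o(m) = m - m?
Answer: -1/39451 ≈ -2.5348e-5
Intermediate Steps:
o(m) = 0
1/(o(57 - 149) - 39451) = 1/(0 - 39451) = 1/(-39451) = -1/39451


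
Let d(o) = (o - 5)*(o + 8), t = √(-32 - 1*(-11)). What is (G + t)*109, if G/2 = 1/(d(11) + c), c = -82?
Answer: 109/16 + 109*I*√21 ≈ 6.8125 + 499.5*I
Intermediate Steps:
t = I*√21 (t = √(-32 + 11) = √(-21) = I*√21 ≈ 4.5826*I)
d(o) = (-5 + o)*(8 + o)
G = 1/16 (G = 2/((-40 + 11² + 3*11) - 82) = 2/((-40 + 121 + 33) - 82) = 2/(114 - 82) = 2/32 = 2*(1/32) = 1/16 ≈ 0.062500)
(G + t)*109 = (1/16 + I*√21)*109 = 109/16 + 109*I*√21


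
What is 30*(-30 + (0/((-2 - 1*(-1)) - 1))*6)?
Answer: -900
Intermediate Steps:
30*(-30 + (0/((-2 - 1*(-1)) - 1))*6) = 30*(-30 + (0/((-2 + 1) - 1))*6) = 30*(-30 + (0/(-1 - 1))*6) = 30*(-30 + (0/(-2))*6) = 30*(-30 + (0*(-½))*6) = 30*(-30 + 0*6) = 30*(-30 + 0) = 30*(-30) = -900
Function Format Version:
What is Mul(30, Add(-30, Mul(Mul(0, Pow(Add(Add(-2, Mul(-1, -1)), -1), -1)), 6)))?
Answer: -900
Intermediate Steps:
Mul(30, Add(-30, Mul(Mul(0, Pow(Add(Add(-2, Mul(-1, -1)), -1), -1)), 6))) = Mul(30, Add(-30, Mul(Mul(0, Pow(Add(Add(-2, 1), -1), -1)), 6))) = Mul(30, Add(-30, Mul(Mul(0, Pow(Add(-1, -1), -1)), 6))) = Mul(30, Add(-30, Mul(Mul(0, Pow(-2, -1)), 6))) = Mul(30, Add(-30, Mul(Mul(0, Rational(-1, 2)), 6))) = Mul(30, Add(-30, Mul(0, 6))) = Mul(30, Add(-30, 0)) = Mul(30, -30) = -900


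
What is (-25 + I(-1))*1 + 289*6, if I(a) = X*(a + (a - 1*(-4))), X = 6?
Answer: 1721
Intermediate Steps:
I(a) = 24 + 12*a (I(a) = 6*(a + (a - 1*(-4))) = 6*(a + (a + 4)) = 6*(a + (4 + a)) = 6*(4 + 2*a) = 24 + 12*a)
(-25 + I(-1))*1 + 289*6 = (-25 + (24 + 12*(-1)))*1 + 289*6 = (-25 + (24 - 12))*1 + 1734 = (-25 + 12)*1 + 1734 = -13*1 + 1734 = -13 + 1734 = 1721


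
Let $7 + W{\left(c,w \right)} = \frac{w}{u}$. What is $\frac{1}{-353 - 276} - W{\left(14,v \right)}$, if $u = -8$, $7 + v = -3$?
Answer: $\frac{14463}{2516} \approx 5.7484$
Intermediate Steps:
$v = -10$ ($v = -7 - 3 = -10$)
$W{\left(c,w \right)} = -7 - \frac{w}{8}$ ($W{\left(c,w \right)} = -7 + \frac{w}{-8} = -7 + w \left(- \frac{1}{8}\right) = -7 - \frac{w}{8}$)
$\frac{1}{-353 - 276} - W{\left(14,v \right)} = \frac{1}{-353 - 276} - \left(-7 - - \frac{5}{4}\right) = \frac{1}{-629} - \left(-7 + \frac{5}{4}\right) = - \frac{1}{629} - - \frac{23}{4} = - \frac{1}{629} + \frac{23}{4} = \frac{14463}{2516}$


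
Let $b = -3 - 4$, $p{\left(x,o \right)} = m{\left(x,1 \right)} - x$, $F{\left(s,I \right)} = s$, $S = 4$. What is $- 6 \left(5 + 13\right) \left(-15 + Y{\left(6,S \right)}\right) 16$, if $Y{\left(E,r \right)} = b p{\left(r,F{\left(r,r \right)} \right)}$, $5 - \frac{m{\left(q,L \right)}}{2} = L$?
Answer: $74304$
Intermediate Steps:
$m{\left(q,L \right)} = 10 - 2 L$
$p{\left(x,o \right)} = 8 - x$ ($p{\left(x,o \right)} = \left(10 - 2\right) - x = 8 - x$)
$b = -7$ ($b = -3 - 4 = -7$)
$Y{\left(E,r \right)} = -56 + 7 r$ ($Y{\left(E,r \right)} = - 7 \left(8 - r\right) = -56 + 7 r$)
$- 6 \left(5 + 13\right) \left(-15 + Y{\left(6,S \right)}\right) 16 = - 6 \left(5 + 13\right) \left(-15 + \left(-56 + 7 \cdot 4\right)\right) 16 = - 6 \cdot 18 \left(-15 + \left(-56 + 28\right)\right) 16 = - 6 \cdot 18 \left(-15 - 28\right) 16 = - 6 \cdot 18 \left(-43\right) 16 = \left(-6\right) \left(-774\right) 16 = 4644 \cdot 16 = 74304$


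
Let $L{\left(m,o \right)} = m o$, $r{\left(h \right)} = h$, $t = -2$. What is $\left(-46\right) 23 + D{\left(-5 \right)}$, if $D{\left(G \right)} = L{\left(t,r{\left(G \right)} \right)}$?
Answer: $-1048$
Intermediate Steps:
$D{\left(G \right)} = - 2 G$
$\left(-46\right) 23 + D{\left(-5 \right)} = \left(-46\right) 23 - -10 = -1058 + 10 = -1048$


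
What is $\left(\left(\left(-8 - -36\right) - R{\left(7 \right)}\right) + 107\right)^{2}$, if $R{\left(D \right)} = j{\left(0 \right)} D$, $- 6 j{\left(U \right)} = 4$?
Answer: $\frac{175561}{9} \approx 19507.0$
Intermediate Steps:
$j{\left(U \right)} = - \frac{2}{3}$ ($j{\left(U \right)} = \left(- \frac{1}{6}\right) 4 = - \frac{2}{3}$)
$R{\left(D \right)} = - \frac{2 D}{3}$
$\left(\left(\left(-8 - -36\right) - R{\left(7 \right)}\right) + 107\right)^{2} = \left(\left(\left(-8 - -36\right) - \left(- \frac{2}{3}\right) 7\right) + 107\right)^{2} = \left(\left(\left(-8 + 36\right) - - \frac{14}{3}\right) + 107\right)^{2} = \left(\left(28 + \frac{14}{3}\right) + 107\right)^{2} = \left(\frac{98}{3} + 107\right)^{2} = \left(\frac{419}{3}\right)^{2} = \frac{175561}{9}$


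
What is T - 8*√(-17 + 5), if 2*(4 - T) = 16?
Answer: -4 - 16*I*√3 ≈ -4.0 - 27.713*I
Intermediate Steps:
T = -4 (T = 4 - ½*16 = 4 - 8 = -4)
T - 8*√(-17 + 5) = -4 - 8*√(-17 + 5) = -4 - 16*I*√3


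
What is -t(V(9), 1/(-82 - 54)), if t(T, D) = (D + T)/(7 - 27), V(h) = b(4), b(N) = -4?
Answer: -109/544 ≈ -0.20037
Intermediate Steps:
V(h) = -4
t(T, D) = -D/20 - T/20 (t(T, D) = (D + T)/(-20) = (D + T)*(-1/20) = -D/20 - T/20)
-t(V(9), 1/(-82 - 54)) = -(-1/(20*(-82 - 54)) - 1/20*(-4)) = -(-1/20/(-136) + ⅕) = -(-1/20*(-1/136) + ⅕) = -(1/2720 + ⅕) = -1*109/544 = -109/544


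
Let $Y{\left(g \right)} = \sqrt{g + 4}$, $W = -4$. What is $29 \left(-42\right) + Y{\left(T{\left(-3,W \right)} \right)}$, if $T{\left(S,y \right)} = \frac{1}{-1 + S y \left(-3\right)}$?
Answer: $-1218 + \frac{7 \sqrt{111}}{37} \approx -1216.0$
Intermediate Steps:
$T{\left(S,y \right)} = \frac{1}{-1 - 3 S y}$
$Y{\left(g \right)} = \sqrt{4 + g}$
$29 \left(-42\right) + Y{\left(T{\left(-3,W \right)} \right)} = 29 \left(-42\right) + \sqrt{4 - \frac{1}{1 + 3 \left(-3\right) \left(-4\right)}} = -1218 + \sqrt{4 - \frac{1}{1 + 36}} = -1218 + \sqrt{4 - \frac{1}{37}} = -1218 + \sqrt{\frac{147}{37}} = -1218 + \frac{7 \sqrt{111}}{37}$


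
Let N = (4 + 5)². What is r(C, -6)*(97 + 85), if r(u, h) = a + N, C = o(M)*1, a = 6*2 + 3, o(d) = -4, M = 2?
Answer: 17472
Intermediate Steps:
a = 15 (a = 12 + 3 = 15)
N = 81 (N = 9² = 81)
C = -4 (C = -4*1 = -4)
r(u, h) = 96 (r(u, h) = 15 + 81 = 96)
r(C, -6)*(97 + 85) = 96*(97 + 85) = 96*182 = 17472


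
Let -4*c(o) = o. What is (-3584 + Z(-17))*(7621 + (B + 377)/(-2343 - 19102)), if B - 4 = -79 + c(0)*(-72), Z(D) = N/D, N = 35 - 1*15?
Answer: -9960856156764/364565 ≈ -2.7323e+7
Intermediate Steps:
N = 20 (N = 35 - 15 = 20)
c(o) = -o/4
Z(D) = 20/D
B = -75 (B = 4 + (-79 - 1/4*0*(-72)) = 4 + (-79 + 0*(-72)) = 4 + (-79 + 0) = 4 - 79 = -75)
(-3584 + Z(-17))*(7621 + (B + 377)/(-2343 - 19102)) = (-3584 + 20/(-17))*(7621 + (-75 + 377)/(-2343 - 19102)) = (-3584 + 20*(-1/17))*(7621 + 302/(-21445)) = (-3584 - 20/17)*(7621 + 302*(-1/21445)) = -60948*(7621 - 302/21445)/17 = -60948/17*163432043/21445 = -9960856156764/364565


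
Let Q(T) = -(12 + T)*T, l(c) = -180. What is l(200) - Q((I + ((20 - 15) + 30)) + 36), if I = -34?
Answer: 1633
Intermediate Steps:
Q(T) = -T*(12 + T)
l(200) - Q((I + ((20 - 15) + 30)) + 36) = -180 - (-1)*((-34 + ((20 - 15) + 30)) + 36)*(12 + ((-34 + ((20 - 15) + 30)) + 36)) = -180 - (-1)*((-34 + (5 + 30)) + 36)*(12 + ((-34 + (5 + 30)) + 36)) = -180 - (-1)*((-34 + 35) + 36)*(12 + ((-34 + 35) + 36)) = -180 - (-1)*(1 + 36)*(12 + (1 + 36)) = -180 - (-1)*37*(12 + 37) = -180 - (-1)*37*49 = -180 - 1*(-1813) = -180 + 1813 = 1633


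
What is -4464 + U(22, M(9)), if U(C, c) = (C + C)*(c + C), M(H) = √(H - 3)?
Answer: -3496 + 44*√6 ≈ -3388.2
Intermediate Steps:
M(H) = √(-3 + H)
U(C, c) = 2*C*(C + c) (U(C, c) = (2*C)*(C + c) = 2*C*(C + c))
-4464 + U(22, M(9)) = -4464 + 2*22*(22 + √(-3 + 9)) = -4464 + 2*22*(22 + √6) = -4464 + (968 + 44*√6) = -3496 + 44*√6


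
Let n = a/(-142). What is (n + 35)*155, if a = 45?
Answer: 763375/142 ≈ 5375.9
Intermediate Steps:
n = -45/142 (n = 45/(-142) = 45*(-1/142) = -45/142 ≈ -0.31690)
(n + 35)*155 = (-45/142 + 35)*155 = (4925/142)*155 = 763375/142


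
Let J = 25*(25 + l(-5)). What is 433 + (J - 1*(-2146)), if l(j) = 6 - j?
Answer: 3479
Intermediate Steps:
J = 900 (J = 25*(25 + (6 - 1*(-5))) = 25*(25 + (6 + 5)) = 25*(25 + 11) = 25*36 = 900)
433 + (J - 1*(-2146)) = 433 + (900 - 1*(-2146)) = 433 + (900 + 2146) = 433 + 3046 = 3479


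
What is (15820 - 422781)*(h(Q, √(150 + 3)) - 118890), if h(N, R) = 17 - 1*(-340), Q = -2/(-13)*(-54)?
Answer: 48238308213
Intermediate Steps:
Q = -108/13 (Q = -2*(-1/13)*(-54) = (2/13)*(-54) = -108/13 ≈ -8.3077)
h(N, R) = 357 (h(N, R) = 17 + 340 = 357)
(15820 - 422781)*(h(Q, √(150 + 3)) - 118890) = (15820 - 422781)*(357 - 118890) = -406961*(-118533) = 48238308213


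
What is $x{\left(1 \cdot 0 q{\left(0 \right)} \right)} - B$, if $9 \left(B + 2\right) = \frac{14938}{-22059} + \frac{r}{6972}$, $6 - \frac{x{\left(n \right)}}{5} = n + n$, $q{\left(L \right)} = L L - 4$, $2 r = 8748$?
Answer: $\frac{7383453649}{230693022} \approx 32.006$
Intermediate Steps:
$r = 4374$ ($r = \frac{1}{2} \cdot 8748 = 4374$)
$q{\left(L \right)} = -4 + L^{2}$ ($q{\left(L \right)} = L^{2} - 4 = -4 + L^{2}$)
$x{\left(n \right)} = 30 - 10 n$ ($x{\left(n \right)} = 30 - 5 \left(n + n\right) = 30 - 5 \cdot 2 n = 30 - 10 n$)
$B = - \frac{462662989}{230693022}$ ($B = -2 + \frac{\frac{14938}{-22059} + \frac{4374}{6972}}{9} = -2 + \frac{14938 \left(- \frac{1}{22059}\right) + 4374 \cdot \frac{1}{6972}}{9} = -2 + \frac{- \frac{14938}{22059} + \frac{729}{1162}}{9} = -2 + \frac{1}{9} \left(- \frac{1276945}{25632558}\right) = -2 - \frac{1276945}{230693022} = - \frac{462662989}{230693022} \approx -2.0055$)
$x{\left(1 \cdot 0 q{\left(0 \right)} \right)} - B = \left(30 - 10 \cdot 1 \cdot 0 \left(-4 + 0^{2}\right)\right) - - \frac{462662989}{230693022} = \left(30 - 10 \cdot 0 \left(-4 + 0\right)\right) + \frac{462662989}{230693022} = \left(30 - 10 \cdot 0 \left(-4\right)\right) + \frac{462662989}{230693022} = \left(30 - 0\right) + \frac{462662989}{230693022} = \left(30 + 0\right) + \frac{462662989}{230693022} = 30 + \frac{462662989}{230693022} = \frac{7383453649}{230693022}$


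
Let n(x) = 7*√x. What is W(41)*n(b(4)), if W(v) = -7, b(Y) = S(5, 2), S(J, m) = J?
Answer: -49*√5 ≈ -109.57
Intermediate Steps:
b(Y) = 5
W(41)*n(b(4)) = -49*√5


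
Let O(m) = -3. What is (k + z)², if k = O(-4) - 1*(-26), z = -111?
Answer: 7744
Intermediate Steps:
k = 23 (k = -3 - 1*(-26) = -3 + 26 = 23)
(k + z)² = (23 - 111)² = (-88)² = 7744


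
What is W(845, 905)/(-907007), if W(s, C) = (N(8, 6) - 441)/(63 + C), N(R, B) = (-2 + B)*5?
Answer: 421/877982776 ≈ 4.7951e-7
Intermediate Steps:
N(R, B) = -10 + 5*B
W(s, C) = -421/(63 + C) (W(s, C) = ((-10 + 5*6) - 441)/(63 + C) = ((-10 + 30) - 441)/(63 + C) = (20 - 441)/(63 + C) = -421/(63 + C))
W(845, 905)/(-907007) = -421/(63 + 905)/(-907007) = -421/968*(-1/907007) = 421/877982776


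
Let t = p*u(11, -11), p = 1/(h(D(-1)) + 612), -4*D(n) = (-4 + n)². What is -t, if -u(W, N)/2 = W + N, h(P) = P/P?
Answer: 0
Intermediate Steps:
D(n) = -(-4 + n)²/4
h(P) = 1
u(W, N) = -2*N - 2*W (u(W, N) = -2*(W + N) = -2*(N + W) = -2*N - 2*W)
p = 1/613 (p = 1/(1 + 612) = 1/613 ≈ 0.0016313)
t = 0 (t = (-2*(-11) - 2*11)/613 = (22 - 22)/613 = (1/613)*0 = 0)
-t = -1*0 = 0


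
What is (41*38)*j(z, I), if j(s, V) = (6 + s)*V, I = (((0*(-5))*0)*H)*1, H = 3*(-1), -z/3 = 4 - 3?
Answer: 0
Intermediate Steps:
z = -3 (z = -3*(4 - 3) = -3*1 = -3)
H = -3
I = 0 (I = (((0*(-5))*0)*(-3))*1 = ((0*0)*(-3))*1 = (0*(-3))*1 = 0*1 = 0)
j(s, V) = V*(6 + s)
(41*38)*j(z, I) = (41*38)*(0*(6 - 3)) = 1558*(0*3) = 1558*0 = 0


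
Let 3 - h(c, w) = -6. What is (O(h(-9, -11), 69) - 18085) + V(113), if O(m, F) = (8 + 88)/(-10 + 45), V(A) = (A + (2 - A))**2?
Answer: -632739/35 ≈ -18078.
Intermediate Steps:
h(c, w) = 9 (h(c, w) = 3 - 1*(-6) = 3 + 6 = 9)
V(A) = 4 (V(A) = 2**2 = 4)
O(m, F) = 96/35
(O(h(-9, -11), 69) - 18085) + V(113) = (96/35 - 18085) + 4 = -632879/35 + 4 = -632739/35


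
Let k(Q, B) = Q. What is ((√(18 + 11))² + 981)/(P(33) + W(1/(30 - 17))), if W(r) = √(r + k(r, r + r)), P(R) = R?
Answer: 86658/2831 - 202*√26/2831 ≈ 30.247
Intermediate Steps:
W(r) = √2*√r (W(r) = √(r + r) = √(2*r) = √2*√r)
((√(18 + 11))² + 981)/(P(33) + W(1/(30 - 17))) = ((√(18 + 11))² + 981)/(33 + √2*√(1/(30 - 17))) = ((√29)² + 981)/(33 + √2*√(1/13)) = (29 + 981)/(33 + √2*√(1/13)) = 1010/(33 + √2*(√13/13)) = 1010/(33 + √26/13)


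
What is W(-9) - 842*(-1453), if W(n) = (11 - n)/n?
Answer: 11010814/9 ≈ 1.2234e+6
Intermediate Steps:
W(n) = (11 - n)/n
W(-9) - 842*(-1453) = (11 - 1*(-9))/(-9) - 842*(-1453) = -(11 + 9)/9 + 1223426 = -1/9*20 + 1223426 = -20/9 + 1223426 = 11010814/9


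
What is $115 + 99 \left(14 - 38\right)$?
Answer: $-2261$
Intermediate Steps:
$115 + 99 \left(14 - 38\right) = 115 + 99 \left(-24\right) = 115 - 2376 = -2261$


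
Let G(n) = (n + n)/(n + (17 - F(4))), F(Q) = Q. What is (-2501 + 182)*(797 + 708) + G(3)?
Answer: -27920757/8 ≈ -3.4901e+6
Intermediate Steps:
G(n) = 2*n/(13 + n) (G(n) = (n + n)/(n + (17 - 1*4)) = (2*n)/(n + (17 - 4)) = (2*n)/(n + 13) = (2*n)/(13 + n) = 2*n/(13 + n))
(-2501 + 182)*(797 + 708) + G(3) = (-2501 + 182)*(797 + 708) + 2*3/(13 + 3) = -2319*1505 + 2*3/16 = -3490095 + 2*3*(1/16) = -3490095 + 3/8 = -27920757/8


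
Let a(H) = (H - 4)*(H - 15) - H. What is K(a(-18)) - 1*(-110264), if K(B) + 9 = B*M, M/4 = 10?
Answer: 140015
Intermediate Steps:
M = 40 (M = 4*10 = 40)
a(H) = -H + (-15 + H)*(-4 + H) (a(H) = (-4 + H)*(-15 + H) - H = (-15 + H)*(-4 + H) - H = -H + (-15 + H)*(-4 + H))
K(B) = -9 + 40*B (K(B) = -9 + B*40 = -9 + 40*B)
K(a(-18)) - 1*(-110264) = (-9 + 40*(60 + (-18)² - 20*(-18))) - 1*(-110264) = (-9 + 40*(60 + 324 + 360)) + 110264 = (-9 + 40*744) + 110264 = (-9 + 29760) + 110264 = 29751 + 110264 = 140015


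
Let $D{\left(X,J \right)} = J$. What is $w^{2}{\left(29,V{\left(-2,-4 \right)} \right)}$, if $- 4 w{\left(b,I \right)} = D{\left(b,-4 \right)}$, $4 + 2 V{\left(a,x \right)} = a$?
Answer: $1$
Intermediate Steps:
$V{\left(a,x \right)} = -2 + \frac{a}{2}$
$w{\left(b,I \right)} = 1$ ($w{\left(b,I \right)} = \left(- \frac{1}{4}\right) \left(-4\right) = 1$)
$w^{2}{\left(29,V{\left(-2,-4 \right)} \right)} = 1^{2} = 1$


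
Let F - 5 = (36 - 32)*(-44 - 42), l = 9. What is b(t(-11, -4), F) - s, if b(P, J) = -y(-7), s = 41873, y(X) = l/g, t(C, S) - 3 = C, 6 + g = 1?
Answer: -209356/5 ≈ -41871.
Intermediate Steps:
g = -5 (g = -6 + 1 = -5)
t(C, S) = 3 + C
y(X) = -9/5 (y(X) = 9/(-5) = 9*(-1/5) = -9/5)
F = -339 (F = 5 + (36 - 32)*(-44 - 42) = 5 + 4*(-86) = 5 - 344 = -339)
b(P, J) = 9/5 (b(P, J) = -1*(-9/5) = 9/5)
b(t(-11, -4), F) - s = 9/5 - 1*41873 = 9/5 - 41873 = -209356/5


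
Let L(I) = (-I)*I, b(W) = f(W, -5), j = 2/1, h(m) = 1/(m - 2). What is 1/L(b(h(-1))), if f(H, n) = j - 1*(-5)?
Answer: -1/49 ≈ -0.020408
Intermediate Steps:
h(m) = 1/(-2 + m)
j = 2 (j = 2*1 = 2)
f(H, n) = 7 (f(H, n) = 2 - 1*(-5) = 2 + 5 = 7)
b(W) = 7
L(I) = -I²
1/L(b(h(-1))) = 1/(-1*7²) = 1/(-1*49) = 1/(-49) = -1/49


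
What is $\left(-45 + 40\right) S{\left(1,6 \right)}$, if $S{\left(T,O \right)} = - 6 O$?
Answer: $180$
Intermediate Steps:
$\left(-45 + 40\right) S{\left(1,6 \right)} = \left(-45 + 40\right) \left(\left(-6\right) 6\right) = \left(-5\right) \left(-36\right) = 180$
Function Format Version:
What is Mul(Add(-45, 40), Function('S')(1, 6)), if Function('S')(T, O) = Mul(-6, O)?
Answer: 180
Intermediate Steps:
Mul(Add(-45, 40), Function('S')(1, 6)) = Mul(Add(-45, 40), Mul(-6, 6)) = Mul(-5, -36) = 180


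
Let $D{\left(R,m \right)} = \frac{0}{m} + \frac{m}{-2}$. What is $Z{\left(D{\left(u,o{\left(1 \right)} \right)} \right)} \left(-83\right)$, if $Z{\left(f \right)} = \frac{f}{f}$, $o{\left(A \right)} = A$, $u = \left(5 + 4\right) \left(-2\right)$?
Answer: $-83$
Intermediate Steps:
$u = -18$ ($u = 9 \left(-2\right) = -18$)
$D{\left(R,m \right)} = - \frac{m}{2}$ ($D{\left(R,m \right)} = 0 + m \left(- \frac{1}{2}\right) = 0 - \frac{m}{2} = - \frac{m}{2}$)
$Z{\left(f \right)} = 1$
$Z{\left(D{\left(u,o{\left(1 \right)} \right)} \right)} \left(-83\right) = 1 \left(-83\right) = -83$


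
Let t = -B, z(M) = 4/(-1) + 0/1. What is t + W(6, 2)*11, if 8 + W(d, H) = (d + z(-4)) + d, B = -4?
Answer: 4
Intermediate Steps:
z(M) = -4 (z(M) = 4*(-1) + 0*1 = -4 + 0 = -4)
W(d, H) = -12 + 2*d (W(d, H) = -8 + ((d - 4) + d) = -8 + ((-4 + d) + d) = -8 + (-4 + 2*d) = -12 + 2*d)
t = 4 (t = -1*(-4) = 4)
t + W(6, 2)*11 = 4 + (-12 + 2*6)*11 = 4 + (-12 + 12)*11 = 4 + 0*11 = 4 + 0 = 4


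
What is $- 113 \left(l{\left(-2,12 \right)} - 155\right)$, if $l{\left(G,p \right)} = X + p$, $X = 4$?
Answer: $15707$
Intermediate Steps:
$l{\left(G,p \right)} = 4 + p$
$- 113 \left(l{\left(-2,12 \right)} - 155\right) = - 113 \left(\left(4 + 12\right) - 155\right) = - 113 \left(16 - 155\right) = \left(-113\right) \left(-139\right) = 15707$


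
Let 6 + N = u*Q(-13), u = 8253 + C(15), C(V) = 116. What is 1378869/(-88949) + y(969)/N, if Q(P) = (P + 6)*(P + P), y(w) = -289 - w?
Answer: -1050169486465/67741423624 ≈ -15.503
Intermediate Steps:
u = 8369 (u = 8253 + 116 = 8369)
Q(P) = 2*P*(6 + P) (Q(P) = (6 + P)*(2*P) = 2*P*(6 + P))
N = 1523152 (N = -6 + 8369*(2*(-13)*(6 - 13)) = -6 + 8369*(2*(-13)*(-7)) = -6 + 8369*182 = -6 + 1523158 = 1523152)
1378869/(-88949) + y(969)/N = 1378869/(-88949) + (-289 - 1*969)/1523152 = 1378869*(-1/88949) + (-289 - 969)*(1/1523152) = -1378869/88949 - 1258*1/1523152 = -1378869/88949 - 629/761576 = -1050169486465/67741423624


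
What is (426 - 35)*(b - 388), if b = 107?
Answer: -109871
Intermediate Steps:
(426 - 35)*(b - 388) = (426 - 35)*(107 - 388) = 391*(-281) = -109871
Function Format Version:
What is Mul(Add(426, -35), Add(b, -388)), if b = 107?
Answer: -109871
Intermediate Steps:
Mul(Add(426, -35), Add(b, -388)) = Mul(Add(426, -35), Add(107, -388)) = Mul(391, -281) = -109871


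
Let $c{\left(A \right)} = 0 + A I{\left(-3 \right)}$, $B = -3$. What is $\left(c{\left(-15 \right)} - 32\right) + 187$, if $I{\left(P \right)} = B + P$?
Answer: $245$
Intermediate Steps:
$I{\left(P \right)} = -3 + P$
$c{\left(A \right)} = - 6 A$ ($c{\left(A \right)} = 0 + A \left(-3 - 3\right) = 0 + A \left(-6\right) = 0 - 6 A = - 6 A$)
$\left(c{\left(-15 \right)} - 32\right) + 187 = \left(\left(-6\right) \left(-15\right) - 32\right) + 187 = \left(90 - 32\right) + 187 = 58 + 187 = 245$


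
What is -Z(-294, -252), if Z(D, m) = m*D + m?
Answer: -73836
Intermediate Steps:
Z(D, m) = m + D*m (Z(D, m) = D*m + m = m + D*m)
-Z(-294, -252) = -(-252)*(1 - 294) = -(-252)*(-293) = -1*73836 = -73836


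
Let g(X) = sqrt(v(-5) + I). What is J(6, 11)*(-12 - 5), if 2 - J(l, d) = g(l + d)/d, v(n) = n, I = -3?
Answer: -34 + 34*I*sqrt(2)/11 ≈ -34.0 + 4.3712*I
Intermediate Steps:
g(X) = 2*I*sqrt(2) (g(X) = sqrt(-5 - 3) = sqrt(-8) = 2*I*sqrt(2))
J(l, d) = 2 - 2*I*sqrt(2)/d
J(6, 11)*(-12 - 5) = (2 - 2*I*sqrt(2)/11)*(-12 - 5) = (2 - 2*I*sqrt(2)*1/11)*(-17) = (2 - 2*I*sqrt(2)/11)*(-17) = -34 + 34*I*sqrt(2)/11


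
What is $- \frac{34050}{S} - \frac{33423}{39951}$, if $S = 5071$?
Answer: $- \frac{509939861}{67530507} \approx -7.5513$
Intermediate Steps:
$- \frac{34050}{S} - \frac{33423}{39951} = - \frac{34050}{5071} - \frac{33423}{39951} = \left(-34050\right) \frac{1}{5071} - \frac{11141}{13317} = - \frac{34050}{5071} - \frac{11141}{13317} = - \frac{509939861}{67530507}$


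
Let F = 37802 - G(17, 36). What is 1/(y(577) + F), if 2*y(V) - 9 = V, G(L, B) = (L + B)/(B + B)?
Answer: 72/2742787 ≈ 2.6251e-5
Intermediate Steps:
G(L, B) = (B + L)/(2*B) (G(L, B) = (B + L)/((2*B)) = (B + L)*(1/(2*B)) = (B + L)/(2*B))
y(V) = 9/2 + V/2
F = 2721691/72 (F = 37802 - (36 + 17)/(2*36) = 37802 - 53/(2*36) = 37802 - 1*53/72 = 37802 - 53/72 = 2721691/72 ≈ 37801.)
1/(y(577) + F) = 1/((9/2 + (½)*577) + 2721691/72) = 1/((9/2 + 577/2) + 2721691/72) = 1/(293 + 2721691/72) = 1/(2742787/72) = 72/2742787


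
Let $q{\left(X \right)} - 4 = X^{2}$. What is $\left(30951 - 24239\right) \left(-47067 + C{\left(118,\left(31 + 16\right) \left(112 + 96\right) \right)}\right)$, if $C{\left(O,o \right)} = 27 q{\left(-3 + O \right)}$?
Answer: $2081498592$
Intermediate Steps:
$q{\left(X \right)} = 4 + X^{2}$
$C{\left(O,o \right)} = 108 + 27 \left(-3 + O\right)^{2}$ ($C{\left(O,o \right)} = 27 \left(4 + \left(-3 + O\right)^{2}\right) = 108 + 27 \left(-3 + O\right)^{2}$)
$\left(30951 - 24239\right) \left(-47067 + C{\left(118,\left(31 + 16\right) \left(112 + 96\right) \right)}\right) = \left(30951 - 24239\right) \left(-47067 + \left(108 + 27 \left(-3 + 118\right)^{2}\right)\right) = 6712 \left(-47067 + \left(108 + 27 \cdot 115^{2}\right)\right) = 6712 \left(-47067 + \left(108 + 27 \cdot 13225\right)\right) = 6712 \left(-47067 + \left(108 + 357075\right)\right) = 6712 \left(-47067 + 357183\right) = 6712 \cdot 310116 = 2081498592$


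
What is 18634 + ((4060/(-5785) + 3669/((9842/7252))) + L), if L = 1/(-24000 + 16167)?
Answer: 3674039301265/172192839 ≈ 21337.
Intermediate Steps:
L = -1/7833 (L = 1/(-7833) = -1/7833 ≈ -0.00012767)
18634 + ((4060/(-5785) + 3669/((9842/7252))) + L) = 18634 + ((4060/(-5785) + 3669/((9842/7252))) - 1/7833) = 18634 + ((4060*(-1/5785) + 3669/((9842*(1/7252)))) - 1/7833) = 18634 + ((-812/1157 + 3669/(19/14)) - 1/7833) = 18634 + ((-812/1157 + 3669*(14/19)) - 1/7833) = 18634 + ((-812/1157 + 51366/19) - 1/7833) = 18634 + (59415034/21983 - 1/7833) = 18634 + 465397939339/172192839 = 3674039301265/172192839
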